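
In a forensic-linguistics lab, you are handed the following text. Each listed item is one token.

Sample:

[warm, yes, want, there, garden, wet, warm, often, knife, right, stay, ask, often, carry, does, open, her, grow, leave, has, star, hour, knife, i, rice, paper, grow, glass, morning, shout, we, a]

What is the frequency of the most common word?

2

Frequencies: warm:2, often:2, knife:2, grow:2, yes:1, want:1, there:1, garden:1, wet:1, right:1, stay:1, ask:1, carry:1, does:1, open:1, her:1, leave:1, has:1, star:1, hour:1, … (8 more, each freq 1)
Most common: 'warm' with frequency 2.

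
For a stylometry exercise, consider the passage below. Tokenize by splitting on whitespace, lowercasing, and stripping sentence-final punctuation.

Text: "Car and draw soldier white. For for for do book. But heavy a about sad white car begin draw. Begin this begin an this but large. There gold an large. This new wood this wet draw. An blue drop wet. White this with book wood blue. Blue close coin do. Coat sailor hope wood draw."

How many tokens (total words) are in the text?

Tokens: car, and, draw, soldier, white, for, for, for, do, book, but, heavy, a, about, sad, white, car, begin, draw, begin, this, begin, an, this, but, large, there, gold, an, large, this, new, wood, this, wet, draw, an, blue, drop, wet, white, this, with, book, wood, blue, blue, close, coin, do, coat, sailor, hope, wood, draw
N = 55

55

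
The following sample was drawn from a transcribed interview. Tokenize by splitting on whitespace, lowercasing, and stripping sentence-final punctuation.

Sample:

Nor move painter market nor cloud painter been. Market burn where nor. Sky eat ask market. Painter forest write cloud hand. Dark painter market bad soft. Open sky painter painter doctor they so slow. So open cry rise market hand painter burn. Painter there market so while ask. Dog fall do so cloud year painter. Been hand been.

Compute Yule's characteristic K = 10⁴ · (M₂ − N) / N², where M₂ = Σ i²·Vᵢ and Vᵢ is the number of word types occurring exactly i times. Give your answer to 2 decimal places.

Frequencies: painter:9, market:6, so:4, nor:3, cloud:3, been:3, hand:3, burn:2, sky:2, ask:2, open:2, move:1, where:1, eat:1, forest:1, write:1, dark:1, bad:1, soft:1, doctor:1, … (10 more, each freq 1)
N = 58. Frequency spectrum: V_1=19, V_2=4, V_3=4, V_4=1, V_6=1, V_9=1
M₂ = 1²·19 + 2²·4 + 3²·4 + 4²·1 + 6²·1 + 9²·1 = 204
K = 10000 × (204 − 58) / 58² = 434.01

434.01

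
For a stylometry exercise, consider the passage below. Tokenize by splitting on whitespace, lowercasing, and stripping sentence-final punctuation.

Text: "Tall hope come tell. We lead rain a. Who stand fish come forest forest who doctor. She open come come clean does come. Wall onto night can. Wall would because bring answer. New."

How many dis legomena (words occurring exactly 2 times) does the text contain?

3

Frequencies: come:5, who:2, forest:2, wall:2, tall:1, hope:1, tell:1, we:1, lead:1, rain:1, a:1, stand:1, fish:1, doctor:1, she:1, open:1, clean:1, does:1, onto:1, night:1, … (6 more, each freq 1)
Words with frequency 2: forest, wall, who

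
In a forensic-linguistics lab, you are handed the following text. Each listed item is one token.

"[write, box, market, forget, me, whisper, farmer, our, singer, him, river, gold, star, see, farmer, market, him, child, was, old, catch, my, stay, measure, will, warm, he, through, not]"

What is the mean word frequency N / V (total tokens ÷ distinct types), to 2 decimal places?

N = 29 tokens, V = 26 types.
Mean frequency = N / V = 29 / 26 = 1.12

1.12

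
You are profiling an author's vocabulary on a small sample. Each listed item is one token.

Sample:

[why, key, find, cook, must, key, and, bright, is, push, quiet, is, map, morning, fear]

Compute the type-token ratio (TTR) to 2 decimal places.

N = 15 tokens, V = 13 types.
TTR = V / N = 13 / 15 = 0.87

0.87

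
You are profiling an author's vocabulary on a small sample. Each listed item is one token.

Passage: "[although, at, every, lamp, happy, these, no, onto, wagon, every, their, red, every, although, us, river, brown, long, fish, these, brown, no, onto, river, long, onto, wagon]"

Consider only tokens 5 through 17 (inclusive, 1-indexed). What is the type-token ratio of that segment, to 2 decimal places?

Segment tokens 5–17: happy, these, no, onto, wagon, every, their, red, every, although, us, river, brown
Segment N = 13, segment V = 12.
TTR = 12 / 13 = 0.92

0.92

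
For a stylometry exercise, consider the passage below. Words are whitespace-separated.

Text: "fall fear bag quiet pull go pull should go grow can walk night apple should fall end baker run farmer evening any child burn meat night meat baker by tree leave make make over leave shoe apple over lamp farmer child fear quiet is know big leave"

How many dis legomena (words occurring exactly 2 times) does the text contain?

14

Frequencies: leave:3, fall:2, fear:2, quiet:2, pull:2, go:2, should:2, night:2, apple:2, baker:2, farmer:2, child:2, meat:2, make:2, over:2, bag:1, grow:1, can:1, walk:1, end:1, … (11 more, each freq 1)
Words with frequency 2: apple, baker, child, fall, farmer, fear, go, make, meat, night, over, pull, quiet, should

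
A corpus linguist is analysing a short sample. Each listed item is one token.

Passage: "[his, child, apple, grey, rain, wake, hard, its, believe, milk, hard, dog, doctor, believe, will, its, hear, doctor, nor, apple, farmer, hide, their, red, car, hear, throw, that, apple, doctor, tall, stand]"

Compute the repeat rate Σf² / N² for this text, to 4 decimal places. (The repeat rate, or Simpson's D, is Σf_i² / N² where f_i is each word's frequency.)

0.0508

Frequencies: apple:3, doctor:3, hard:2, its:2, believe:2, hear:2, his:1, child:1, grey:1, rain:1, wake:1, milk:1, dog:1, will:1, nor:1, farmer:1, hide:1, their:1, red:1, car:1, … (4 more, each freq 1)
Σf² = 52; N² = 1024
Repeat rate = 52 / 1024 = 0.0508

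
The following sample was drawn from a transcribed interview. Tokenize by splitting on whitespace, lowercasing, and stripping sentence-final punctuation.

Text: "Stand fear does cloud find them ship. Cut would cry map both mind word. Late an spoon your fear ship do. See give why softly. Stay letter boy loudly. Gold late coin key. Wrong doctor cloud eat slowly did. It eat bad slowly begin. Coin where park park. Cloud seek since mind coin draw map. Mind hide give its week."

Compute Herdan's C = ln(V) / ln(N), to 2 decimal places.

0.94

N = 60, V = 46.
ln(V) = 3.828641, ln(N) = 4.094345
C = 3.828641 / 4.094345 = 0.94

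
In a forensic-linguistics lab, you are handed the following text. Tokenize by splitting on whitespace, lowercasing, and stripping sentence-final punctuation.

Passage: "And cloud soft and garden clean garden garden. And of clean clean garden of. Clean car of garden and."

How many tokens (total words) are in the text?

19

Tokens: and, cloud, soft, and, garden, clean, garden, garden, and, of, clean, clean, garden, of, clean, car, of, garden, and
N = 19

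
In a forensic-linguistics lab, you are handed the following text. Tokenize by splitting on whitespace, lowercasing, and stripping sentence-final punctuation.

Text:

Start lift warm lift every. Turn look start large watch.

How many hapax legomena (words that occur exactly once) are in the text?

6

Frequencies: start:2, lift:2, warm:1, every:1, turn:1, look:1, large:1, watch:1
Hapax (freq=1): every, large, look, turn, warm, watch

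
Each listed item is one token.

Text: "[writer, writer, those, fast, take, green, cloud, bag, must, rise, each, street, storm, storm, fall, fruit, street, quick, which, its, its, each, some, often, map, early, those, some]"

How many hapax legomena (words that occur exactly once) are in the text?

Frequencies: writer:2, those:2, each:2, street:2, storm:2, its:2, some:2, fast:1, take:1, green:1, cloud:1, bag:1, must:1, rise:1, fall:1, fruit:1, quick:1, which:1, often:1, map:1, … (1 more, each freq 1)
Hapax (freq=1): bag, cloud, early, fall, fast, fruit, green, map, must, often, quick, rise, take, which

14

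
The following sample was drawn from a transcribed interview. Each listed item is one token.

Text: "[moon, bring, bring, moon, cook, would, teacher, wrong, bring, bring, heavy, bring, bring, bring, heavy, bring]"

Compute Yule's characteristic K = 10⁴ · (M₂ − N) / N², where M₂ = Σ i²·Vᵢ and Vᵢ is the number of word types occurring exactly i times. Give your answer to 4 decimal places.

2343.7500

Frequencies: bring:8, moon:2, heavy:2, cook:1, would:1, teacher:1, wrong:1
N = 16. Frequency spectrum: V_1=4, V_2=2, V_8=1
M₂ = 1²·4 + 2²·2 + 8²·1 = 76
K = 10000 × (76 − 16) / 16² = 2343.7500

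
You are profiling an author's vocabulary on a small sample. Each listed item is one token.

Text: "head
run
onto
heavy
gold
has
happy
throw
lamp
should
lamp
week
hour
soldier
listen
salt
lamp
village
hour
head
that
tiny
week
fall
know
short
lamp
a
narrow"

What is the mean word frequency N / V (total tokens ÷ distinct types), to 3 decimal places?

N = 29 tokens, V = 23 types.
Mean frequency = N / V = 29 / 23 = 1.261

1.261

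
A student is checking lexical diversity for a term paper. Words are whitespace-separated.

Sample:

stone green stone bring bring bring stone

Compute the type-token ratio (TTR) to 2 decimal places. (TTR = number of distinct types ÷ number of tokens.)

0.43

N = 7 tokens, V = 3 types.
TTR = V / N = 3 / 7 = 0.43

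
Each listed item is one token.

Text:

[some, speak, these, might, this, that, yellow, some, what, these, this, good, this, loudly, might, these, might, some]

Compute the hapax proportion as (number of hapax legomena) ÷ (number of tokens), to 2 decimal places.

Frequencies: some:3, these:3, might:3, this:3, speak:1, that:1, yellow:1, what:1, good:1, loudly:1
Hapax count = 6; token count = 18.
Ratio = 6 / 18 = 0.33

0.33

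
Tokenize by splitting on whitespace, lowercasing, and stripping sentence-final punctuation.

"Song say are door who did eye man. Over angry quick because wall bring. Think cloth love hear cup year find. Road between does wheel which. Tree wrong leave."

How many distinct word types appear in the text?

29

Distinct types: {angry, are, because, between, bring, cloth, cup, did, does, door, eye, find, hear, leave, love, man, over, quick, road, say, song, think, tree, wall, wheel, which, who, wrong, year}
V = 29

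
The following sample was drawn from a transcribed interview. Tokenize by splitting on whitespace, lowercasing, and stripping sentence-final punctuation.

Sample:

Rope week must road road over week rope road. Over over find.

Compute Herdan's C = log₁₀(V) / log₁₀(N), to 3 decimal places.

N = 12, V = 6.
log₁₀(V) = 0.778151, log₁₀(N) = 1.079181
C = 0.778151 / 1.079181 = 0.721

0.721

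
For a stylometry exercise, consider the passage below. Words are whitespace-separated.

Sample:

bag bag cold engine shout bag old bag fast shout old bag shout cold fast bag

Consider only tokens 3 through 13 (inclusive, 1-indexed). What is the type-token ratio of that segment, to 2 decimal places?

Segment tokens 3–13: cold, engine, shout, bag, old, bag, fast, shout, old, bag, shout
Segment N = 11, segment V = 6.
TTR = 6 / 11 = 0.55

0.55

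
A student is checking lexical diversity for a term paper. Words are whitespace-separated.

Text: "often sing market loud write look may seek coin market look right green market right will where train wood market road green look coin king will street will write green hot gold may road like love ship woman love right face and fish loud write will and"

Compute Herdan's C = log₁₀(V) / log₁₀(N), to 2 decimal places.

0.86

N = 47, V = 27.
log₁₀(V) = 1.431364, log₁₀(N) = 1.672098
C = 1.431364 / 1.672098 = 0.86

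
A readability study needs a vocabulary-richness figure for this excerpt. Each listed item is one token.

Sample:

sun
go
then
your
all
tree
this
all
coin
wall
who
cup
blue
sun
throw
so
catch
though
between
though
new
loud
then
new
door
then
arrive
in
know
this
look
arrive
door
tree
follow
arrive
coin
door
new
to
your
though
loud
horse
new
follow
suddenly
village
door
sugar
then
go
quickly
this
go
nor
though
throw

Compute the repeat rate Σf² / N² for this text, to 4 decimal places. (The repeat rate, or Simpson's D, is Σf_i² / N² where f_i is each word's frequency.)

0.0416

Frequencies: then:4, though:4, new:4, door:4, go:3, this:3, arrive:3, sun:2, your:2, all:2, tree:2, coin:2, throw:2, loud:2, follow:2, wall:1, who:1, cup:1, blue:1, so:1, … (12 more, each freq 1)
Σf² = 140; N² = 3364
Repeat rate = 140 / 3364 = 0.0416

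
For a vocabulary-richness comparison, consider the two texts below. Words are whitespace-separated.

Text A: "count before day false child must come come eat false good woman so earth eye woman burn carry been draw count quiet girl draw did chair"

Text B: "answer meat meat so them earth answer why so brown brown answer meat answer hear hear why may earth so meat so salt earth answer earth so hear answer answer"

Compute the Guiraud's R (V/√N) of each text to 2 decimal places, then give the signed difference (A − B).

A: V=21, N=26, R=4.12
B: V=10, N=30, R=1.83
Difference = 4.12 − 1.83 = 2.29

2.29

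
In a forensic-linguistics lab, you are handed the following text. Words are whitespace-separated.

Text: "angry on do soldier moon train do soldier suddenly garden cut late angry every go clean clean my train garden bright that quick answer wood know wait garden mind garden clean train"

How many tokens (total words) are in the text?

32

Tokens: angry, on, do, soldier, moon, train, do, soldier, suddenly, garden, cut, late, angry, every, go, clean, clean, my, train, garden, bright, that, quick, answer, wood, know, wait, garden, mind, garden, clean, train
N = 32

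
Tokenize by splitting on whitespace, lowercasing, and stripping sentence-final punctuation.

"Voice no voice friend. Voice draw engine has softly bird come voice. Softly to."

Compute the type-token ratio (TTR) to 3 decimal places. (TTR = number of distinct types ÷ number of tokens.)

0.714

N = 14 tokens, V = 10 types.
TTR = V / N = 10 / 14 = 0.714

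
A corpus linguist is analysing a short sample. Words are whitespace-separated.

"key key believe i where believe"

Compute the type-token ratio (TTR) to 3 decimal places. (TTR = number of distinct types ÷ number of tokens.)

0.667

N = 6 tokens, V = 4 types.
TTR = V / N = 4 / 6 = 0.667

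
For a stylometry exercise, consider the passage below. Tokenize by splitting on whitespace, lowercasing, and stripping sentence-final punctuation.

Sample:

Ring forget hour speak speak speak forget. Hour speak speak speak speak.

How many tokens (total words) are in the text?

12

Tokens: ring, forget, hour, speak, speak, speak, forget, hour, speak, speak, speak, speak
N = 12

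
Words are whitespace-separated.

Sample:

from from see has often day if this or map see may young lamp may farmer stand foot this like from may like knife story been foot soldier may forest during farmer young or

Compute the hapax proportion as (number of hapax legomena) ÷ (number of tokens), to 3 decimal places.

0.382

Frequencies: may:4, from:3, see:2, this:2, or:2, young:2, farmer:2, foot:2, like:2, has:1, often:1, day:1, if:1, map:1, lamp:1, stand:1, knife:1, story:1, been:1, soldier:1, … (2 more, each freq 1)
Hapax count = 13; token count = 34.
Ratio = 13 / 34 = 0.382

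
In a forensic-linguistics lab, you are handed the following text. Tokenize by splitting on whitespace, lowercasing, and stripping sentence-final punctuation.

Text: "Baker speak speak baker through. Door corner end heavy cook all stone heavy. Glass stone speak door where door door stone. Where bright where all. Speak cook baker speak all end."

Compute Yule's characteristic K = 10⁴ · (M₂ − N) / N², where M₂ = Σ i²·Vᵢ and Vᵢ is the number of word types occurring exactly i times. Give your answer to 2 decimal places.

645.16

Frequencies: speak:5, door:4, baker:3, all:3, stone:3, where:3, end:2, heavy:2, cook:2, through:1, corner:1, glass:1, bright:1
N = 31. Frequency spectrum: V_1=4, V_2=3, V_3=4, V_4=1, V_5=1
M₂ = 1²·4 + 2²·3 + 3²·4 + 4²·1 + 5²·1 = 93
K = 10000 × (93 − 31) / 31² = 645.16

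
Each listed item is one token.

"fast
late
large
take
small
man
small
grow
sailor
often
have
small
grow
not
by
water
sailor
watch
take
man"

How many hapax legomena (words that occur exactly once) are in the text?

9

Frequencies: small:3, take:2, man:2, grow:2, sailor:2, fast:1, late:1, large:1, often:1, have:1, not:1, by:1, water:1, watch:1
Hapax (freq=1): by, fast, have, large, late, not, often, watch, water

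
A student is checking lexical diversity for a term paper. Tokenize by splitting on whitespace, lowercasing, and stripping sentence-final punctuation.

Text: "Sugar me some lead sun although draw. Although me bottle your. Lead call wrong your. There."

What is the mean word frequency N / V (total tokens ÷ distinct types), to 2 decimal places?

N = 16 tokens, V = 12 types.
Mean frequency = N / V = 16 / 12 = 1.33

1.33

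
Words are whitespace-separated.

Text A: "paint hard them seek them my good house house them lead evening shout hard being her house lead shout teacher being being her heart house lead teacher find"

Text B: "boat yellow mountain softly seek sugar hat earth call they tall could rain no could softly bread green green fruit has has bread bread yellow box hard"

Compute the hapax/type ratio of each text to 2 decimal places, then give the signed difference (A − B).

-0.23

A: hapax=7, V=15, ratio=0.47
B: hapax=14, V=20, ratio=0.70
Difference = 0.47 − 0.70 = -0.23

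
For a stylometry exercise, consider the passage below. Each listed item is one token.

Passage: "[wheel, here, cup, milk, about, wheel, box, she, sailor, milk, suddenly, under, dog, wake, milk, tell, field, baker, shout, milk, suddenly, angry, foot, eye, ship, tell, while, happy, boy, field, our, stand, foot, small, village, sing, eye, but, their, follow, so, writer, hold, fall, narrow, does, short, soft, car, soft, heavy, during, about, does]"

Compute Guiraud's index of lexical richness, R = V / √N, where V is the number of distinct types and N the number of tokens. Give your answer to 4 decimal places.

N = 54, V = 42.
√N = 7.348469
R = 42 / 7.348469 = 5.7155

5.7155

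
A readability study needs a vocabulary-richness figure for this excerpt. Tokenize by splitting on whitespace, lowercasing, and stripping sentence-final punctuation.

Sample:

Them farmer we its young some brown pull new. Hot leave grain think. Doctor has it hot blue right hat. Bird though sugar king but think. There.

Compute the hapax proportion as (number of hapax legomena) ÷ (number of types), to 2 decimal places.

0.92

Frequencies: hot:2, think:2, them:1, farmer:1, we:1, its:1, young:1, some:1, brown:1, pull:1, new:1, leave:1, grain:1, doctor:1, has:1, it:1, blue:1, right:1, hat:1, bird:1, … (5 more, each freq 1)
Hapax count = 23; type count = 25.
Ratio = 23 / 25 = 0.92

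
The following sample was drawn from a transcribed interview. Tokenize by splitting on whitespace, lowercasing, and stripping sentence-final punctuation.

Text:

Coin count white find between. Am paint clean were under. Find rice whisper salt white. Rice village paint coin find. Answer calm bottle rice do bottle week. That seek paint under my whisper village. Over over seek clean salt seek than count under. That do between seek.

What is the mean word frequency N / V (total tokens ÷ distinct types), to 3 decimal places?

1.958

N = 47 tokens, V = 24 types.
Mean frequency = N / V = 47 / 24 = 1.958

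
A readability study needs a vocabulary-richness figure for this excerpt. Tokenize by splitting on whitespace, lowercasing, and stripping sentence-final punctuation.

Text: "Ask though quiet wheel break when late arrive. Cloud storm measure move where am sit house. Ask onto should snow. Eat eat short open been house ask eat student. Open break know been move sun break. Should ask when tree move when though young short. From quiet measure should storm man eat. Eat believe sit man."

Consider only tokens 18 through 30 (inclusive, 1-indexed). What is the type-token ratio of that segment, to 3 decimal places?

Segment tokens 18–30: onto, should, snow, eat, eat, short, open, been, house, ask, eat, student, open
Segment N = 13, segment V = 10.
TTR = 10 / 13 = 0.769

0.769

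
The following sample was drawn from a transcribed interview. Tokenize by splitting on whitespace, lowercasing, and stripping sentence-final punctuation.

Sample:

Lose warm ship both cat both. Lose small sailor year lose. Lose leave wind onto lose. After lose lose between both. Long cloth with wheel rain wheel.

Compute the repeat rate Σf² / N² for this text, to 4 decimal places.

Frequencies: lose:7, both:3, wheel:2, warm:1, ship:1, cat:1, small:1, sailor:1, year:1, leave:1, wind:1, onto:1, after:1, between:1, long:1, cloth:1, with:1, rain:1
Σf² = 77; N² = 729
Repeat rate = 77 / 729 = 0.1056

0.1056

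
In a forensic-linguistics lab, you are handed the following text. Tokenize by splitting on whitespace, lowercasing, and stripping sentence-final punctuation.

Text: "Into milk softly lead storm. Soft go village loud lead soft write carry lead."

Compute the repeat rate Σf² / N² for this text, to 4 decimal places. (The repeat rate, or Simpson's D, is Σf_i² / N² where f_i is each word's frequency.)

Frequencies: lead:3, soft:2, into:1, milk:1, softly:1, storm:1, go:1, village:1, loud:1, write:1, carry:1
Σf² = 22; N² = 196
Repeat rate = 22 / 196 = 0.1122

0.1122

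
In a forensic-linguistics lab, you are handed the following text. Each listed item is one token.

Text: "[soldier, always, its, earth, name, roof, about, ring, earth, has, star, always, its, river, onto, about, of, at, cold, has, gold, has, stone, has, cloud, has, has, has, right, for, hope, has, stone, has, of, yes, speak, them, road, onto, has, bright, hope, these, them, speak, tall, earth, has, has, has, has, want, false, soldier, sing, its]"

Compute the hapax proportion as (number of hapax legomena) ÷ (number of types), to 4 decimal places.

0.6129

Frequencies: has:14, its:3, earth:3, soldier:2, always:2, about:2, onto:2, of:2, stone:2, hope:2, speak:2, them:2, name:1, roof:1, ring:1, star:1, river:1, at:1, cold:1, gold:1, … (11 more, each freq 1)
Hapax count = 19; type count = 31.
Ratio = 19 / 31 = 0.6129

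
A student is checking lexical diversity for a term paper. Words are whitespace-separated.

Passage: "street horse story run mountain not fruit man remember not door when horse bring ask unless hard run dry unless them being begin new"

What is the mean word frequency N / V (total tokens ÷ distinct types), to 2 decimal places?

N = 24 tokens, V = 20 types.
Mean frequency = N / V = 24 / 20 = 1.20

1.20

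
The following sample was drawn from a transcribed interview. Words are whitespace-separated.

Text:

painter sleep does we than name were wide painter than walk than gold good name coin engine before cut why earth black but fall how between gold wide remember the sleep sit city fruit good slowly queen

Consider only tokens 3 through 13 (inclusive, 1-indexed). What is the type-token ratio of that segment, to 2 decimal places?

Segment tokens 3–13: does, we, than, name, were, wide, painter, than, walk, than, gold
Segment N = 11, segment V = 9.
TTR = 9 / 11 = 0.82

0.82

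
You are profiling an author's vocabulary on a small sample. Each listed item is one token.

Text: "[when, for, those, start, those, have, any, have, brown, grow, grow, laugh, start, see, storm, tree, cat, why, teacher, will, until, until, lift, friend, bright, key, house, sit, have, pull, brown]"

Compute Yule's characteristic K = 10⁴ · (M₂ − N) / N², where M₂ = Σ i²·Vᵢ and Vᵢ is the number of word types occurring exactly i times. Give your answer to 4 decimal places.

Frequencies: have:3, those:2, start:2, brown:2, grow:2, until:2, when:1, for:1, any:1, laugh:1, see:1, storm:1, tree:1, cat:1, why:1, teacher:1, will:1, lift:1, friend:1, bright:1, … (4 more, each freq 1)
N = 31. Frequency spectrum: V_1=18, V_2=5, V_3=1
M₂ = 1²·18 + 2²·5 + 3²·1 = 47
K = 10000 × (47 − 31) / 31² = 166.4932

166.4932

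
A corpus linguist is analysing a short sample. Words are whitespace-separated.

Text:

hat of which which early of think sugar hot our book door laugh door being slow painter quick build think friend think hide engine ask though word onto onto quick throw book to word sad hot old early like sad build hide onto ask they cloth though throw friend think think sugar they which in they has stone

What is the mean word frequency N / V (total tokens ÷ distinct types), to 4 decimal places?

1.7576

N = 58 tokens, V = 33 types.
Mean frequency = N / V = 58 / 33 = 1.7576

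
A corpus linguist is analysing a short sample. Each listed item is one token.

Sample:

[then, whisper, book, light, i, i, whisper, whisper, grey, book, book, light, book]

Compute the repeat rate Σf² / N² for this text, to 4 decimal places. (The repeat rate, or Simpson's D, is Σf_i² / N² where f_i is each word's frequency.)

Frequencies: book:4, whisper:3, light:2, i:2, then:1, grey:1
Σf² = 35; N² = 169
Repeat rate = 35 / 169 = 0.2071

0.2071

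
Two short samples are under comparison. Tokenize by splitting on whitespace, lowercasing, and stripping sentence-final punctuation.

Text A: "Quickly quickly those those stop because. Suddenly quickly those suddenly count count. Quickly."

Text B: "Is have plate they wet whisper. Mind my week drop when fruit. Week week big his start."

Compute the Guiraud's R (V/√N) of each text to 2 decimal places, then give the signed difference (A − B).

-1.98

A: V=6, N=13, R=1.66
B: V=15, N=17, R=3.64
Difference = 1.66 − 3.64 = -1.98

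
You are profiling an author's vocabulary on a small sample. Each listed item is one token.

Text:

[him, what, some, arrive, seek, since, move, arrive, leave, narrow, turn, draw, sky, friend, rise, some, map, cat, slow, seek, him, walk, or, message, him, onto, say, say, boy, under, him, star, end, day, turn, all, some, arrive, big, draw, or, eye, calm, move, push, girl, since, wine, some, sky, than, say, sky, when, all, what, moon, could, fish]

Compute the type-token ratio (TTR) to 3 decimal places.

N = 59 tokens, V = 39 types.
TTR = V / N = 39 / 59 = 0.661

0.661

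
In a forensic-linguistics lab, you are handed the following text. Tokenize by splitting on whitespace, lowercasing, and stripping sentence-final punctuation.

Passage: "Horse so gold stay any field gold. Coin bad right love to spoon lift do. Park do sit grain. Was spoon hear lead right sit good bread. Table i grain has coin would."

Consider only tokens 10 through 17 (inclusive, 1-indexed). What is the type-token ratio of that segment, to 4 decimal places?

0.8750

Segment tokens 10–17: right, love, to, spoon, lift, do, park, do
Segment N = 8, segment V = 7.
TTR = 7 / 8 = 0.8750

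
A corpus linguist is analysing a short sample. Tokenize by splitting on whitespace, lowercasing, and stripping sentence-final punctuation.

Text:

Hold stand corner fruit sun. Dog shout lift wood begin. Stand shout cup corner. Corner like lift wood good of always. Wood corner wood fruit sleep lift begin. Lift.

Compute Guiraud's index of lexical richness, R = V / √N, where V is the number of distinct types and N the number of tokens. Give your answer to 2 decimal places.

2.97

N = 29, V = 16.
√N = 5.385165
R = 16 / 5.385165 = 2.97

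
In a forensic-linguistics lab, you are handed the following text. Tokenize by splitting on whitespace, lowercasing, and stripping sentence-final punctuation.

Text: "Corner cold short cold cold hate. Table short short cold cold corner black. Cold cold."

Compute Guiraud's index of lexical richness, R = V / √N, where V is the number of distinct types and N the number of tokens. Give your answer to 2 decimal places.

1.55

N = 15, V = 6.
√N = 3.872983
R = 6 / 3.872983 = 1.55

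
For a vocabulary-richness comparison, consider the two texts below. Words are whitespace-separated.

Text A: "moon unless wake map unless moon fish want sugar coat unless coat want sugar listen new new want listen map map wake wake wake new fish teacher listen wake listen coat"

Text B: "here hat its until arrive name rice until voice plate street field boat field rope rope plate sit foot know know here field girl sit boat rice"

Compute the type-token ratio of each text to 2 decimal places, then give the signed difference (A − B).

TTR(A) = 11/31 = 0.35
TTR(B) = 17/27 = 0.63
Difference = 0.35 − 0.63 = -0.28

-0.28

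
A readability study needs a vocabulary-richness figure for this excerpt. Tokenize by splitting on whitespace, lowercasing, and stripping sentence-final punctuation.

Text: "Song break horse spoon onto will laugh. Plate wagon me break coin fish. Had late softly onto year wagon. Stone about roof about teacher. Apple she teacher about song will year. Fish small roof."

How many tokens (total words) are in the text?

34

Tokens: song, break, horse, spoon, onto, will, laugh, plate, wagon, me, break, coin, fish, had, late, softly, onto, year, wagon, stone, about, roof, about, teacher, apple, she, teacher, about, song, will, year, fish, small, roof
N = 34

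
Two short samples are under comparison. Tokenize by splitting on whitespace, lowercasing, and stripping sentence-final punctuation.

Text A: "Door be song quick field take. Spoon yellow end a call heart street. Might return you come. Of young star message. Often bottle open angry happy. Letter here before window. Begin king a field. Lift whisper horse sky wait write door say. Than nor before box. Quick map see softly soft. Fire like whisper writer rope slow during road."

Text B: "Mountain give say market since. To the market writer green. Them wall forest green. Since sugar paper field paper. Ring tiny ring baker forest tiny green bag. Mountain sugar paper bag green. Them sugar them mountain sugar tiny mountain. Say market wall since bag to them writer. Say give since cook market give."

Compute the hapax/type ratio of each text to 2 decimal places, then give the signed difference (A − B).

A: hapax=47, V=53, ratio=0.89
B: hapax=4, V=20, ratio=0.20
Difference = 0.89 − 0.20 = 0.69

0.69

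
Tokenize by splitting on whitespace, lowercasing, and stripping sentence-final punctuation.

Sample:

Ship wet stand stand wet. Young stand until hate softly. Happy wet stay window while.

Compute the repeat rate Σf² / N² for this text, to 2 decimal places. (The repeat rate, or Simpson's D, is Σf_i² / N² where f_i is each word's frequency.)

Frequencies: wet:3, stand:3, ship:1, young:1, until:1, hate:1, softly:1, happy:1, stay:1, window:1, while:1
Σf² = 27; N² = 225
Repeat rate = 27 / 225 = 0.12

0.12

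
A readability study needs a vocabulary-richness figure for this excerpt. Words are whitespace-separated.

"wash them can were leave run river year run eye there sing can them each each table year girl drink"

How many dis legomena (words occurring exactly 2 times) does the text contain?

Frequencies: them:2, can:2, run:2, year:2, each:2, wash:1, were:1, leave:1, river:1, eye:1, there:1, sing:1, table:1, girl:1, drink:1
Words with frequency 2: can, each, run, them, year

5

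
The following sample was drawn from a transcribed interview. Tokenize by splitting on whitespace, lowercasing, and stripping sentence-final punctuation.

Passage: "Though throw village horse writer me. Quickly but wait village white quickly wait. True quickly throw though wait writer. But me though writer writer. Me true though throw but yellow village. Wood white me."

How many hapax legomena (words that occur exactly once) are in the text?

Frequencies: though:4, writer:4, me:4, throw:3, village:3, quickly:3, but:3, wait:3, white:2, true:2, horse:1, yellow:1, wood:1
Hapax (freq=1): horse, wood, yellow

3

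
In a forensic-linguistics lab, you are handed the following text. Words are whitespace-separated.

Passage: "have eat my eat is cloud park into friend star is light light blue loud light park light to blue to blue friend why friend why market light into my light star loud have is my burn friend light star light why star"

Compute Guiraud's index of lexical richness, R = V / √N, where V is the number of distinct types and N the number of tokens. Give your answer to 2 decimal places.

N = 43, V = 16.
√N = 6.557439
R = 16 / 6.557439 = 2.44

2.44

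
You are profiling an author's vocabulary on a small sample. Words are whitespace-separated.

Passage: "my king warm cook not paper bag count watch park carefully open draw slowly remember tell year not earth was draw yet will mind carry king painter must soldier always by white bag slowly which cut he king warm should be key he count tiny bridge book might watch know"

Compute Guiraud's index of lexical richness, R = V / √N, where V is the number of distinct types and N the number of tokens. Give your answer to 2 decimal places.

N = 50, V = 40.
√N = 7.071068
R = 40 / 7.071068 = 5.66

5.66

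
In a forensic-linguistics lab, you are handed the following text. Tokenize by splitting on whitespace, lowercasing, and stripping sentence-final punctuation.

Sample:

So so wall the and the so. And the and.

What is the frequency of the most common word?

3

Frequencies: so:3, the:3, and:3, wall:1
Most common: 'so' with frequency 3.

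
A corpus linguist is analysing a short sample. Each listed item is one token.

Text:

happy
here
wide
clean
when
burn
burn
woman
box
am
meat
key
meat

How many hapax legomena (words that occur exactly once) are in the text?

Frequencies: burn:2, meat:2, happy:1, here:1, wide:1, clean:1, when:1, woman:1, box:1, am:1, key:1
Hapax (freq=1): am, box, clean, happy, here, key, when, wide, woman

9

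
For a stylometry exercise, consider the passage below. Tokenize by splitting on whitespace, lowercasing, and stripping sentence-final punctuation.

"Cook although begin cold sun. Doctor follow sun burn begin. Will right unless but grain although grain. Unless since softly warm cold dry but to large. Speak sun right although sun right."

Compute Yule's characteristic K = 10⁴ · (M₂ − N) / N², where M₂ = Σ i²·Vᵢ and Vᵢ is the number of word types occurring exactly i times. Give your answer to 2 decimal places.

Frequencies: sun:4, although:3, right:3, begin:2, cold:2, unless:2, but:2, grain:2, cook:1, doctor:1, follow:1, burn:1, will:1, since:1, softly:1, warm:1, dry:1, to:1, large:1, speak:1
N = 32. Frequency spectrum: V_1=12, V_2=5, V_3=2, V_4=1
M₂ = 1²·12 + 2²·5 + 3²·2 + 4²·1 = 66
K = 10000 × (66 − 32) / 32² = 332.03

332.03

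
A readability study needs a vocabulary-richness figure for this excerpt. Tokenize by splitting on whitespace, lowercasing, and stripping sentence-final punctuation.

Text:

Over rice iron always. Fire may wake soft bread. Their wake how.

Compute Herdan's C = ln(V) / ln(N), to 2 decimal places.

0.96

N = 12, V = 11.
ln(V) = 2.397895, ln(N) = 2.484907
C = 2.397895 / 2.484907 = 0.96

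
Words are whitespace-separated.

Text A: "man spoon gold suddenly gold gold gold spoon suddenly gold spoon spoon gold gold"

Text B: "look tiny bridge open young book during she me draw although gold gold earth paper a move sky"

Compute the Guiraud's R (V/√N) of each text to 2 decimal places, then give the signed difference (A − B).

A: V=4, N=14, R=1.07
B: V=17, N=18, R=4.01
Difference = 1.07 − 4.01 = -2.94

-2.94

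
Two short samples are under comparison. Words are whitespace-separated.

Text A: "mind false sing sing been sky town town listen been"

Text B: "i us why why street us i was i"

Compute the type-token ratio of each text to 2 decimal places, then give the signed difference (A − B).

0.14

TTR(A) = 7/10 = 0.70
TTR(B) = 5/9 = 0.56
Difference = 0.70 − 0.56 = 0.14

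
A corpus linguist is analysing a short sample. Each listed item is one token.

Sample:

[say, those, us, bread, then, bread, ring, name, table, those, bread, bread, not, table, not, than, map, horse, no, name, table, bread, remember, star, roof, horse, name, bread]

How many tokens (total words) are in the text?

Tokens: say, those, us, bread, then, bread, ring, name, table, those, bread, bread, not, table, not, than, map, horse, no, name, table, bread, remember, star, roof, horse, name, bread
N = 28

28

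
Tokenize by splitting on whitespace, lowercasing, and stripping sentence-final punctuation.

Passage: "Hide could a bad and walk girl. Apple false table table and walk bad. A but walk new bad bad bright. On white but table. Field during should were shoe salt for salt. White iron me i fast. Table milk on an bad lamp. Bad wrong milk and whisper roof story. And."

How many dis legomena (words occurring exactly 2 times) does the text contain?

6

Frequencies: bad:6, and:4, table:4, walk:3, a:2, but:2, on:2, white:2, salt:2, milk:2, hide:1, could:1, girl:1, apple:1, false:1, new:1, bright:1, field:1, during:1, should:1, … (13 more, each freq 1)
Words with frequency 2: a, but, milk, on, salt, white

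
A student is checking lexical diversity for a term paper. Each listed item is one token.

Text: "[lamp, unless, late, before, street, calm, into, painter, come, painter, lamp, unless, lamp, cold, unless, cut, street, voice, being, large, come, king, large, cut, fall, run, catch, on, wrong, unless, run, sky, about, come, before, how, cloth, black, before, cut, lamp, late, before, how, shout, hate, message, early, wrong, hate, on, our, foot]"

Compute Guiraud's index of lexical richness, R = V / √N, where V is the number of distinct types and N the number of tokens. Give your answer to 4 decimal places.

4.2582

N = 53, V = 31.
√N = 7.280110
R = 31 / 7.280110 = 4.2582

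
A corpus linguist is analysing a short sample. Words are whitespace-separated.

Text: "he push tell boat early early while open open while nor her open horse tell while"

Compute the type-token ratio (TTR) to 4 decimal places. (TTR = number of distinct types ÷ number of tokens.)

N = 16 tokens, V = 10 types.
TTR = V / N = 10 / 16 = 0.6250

0.6250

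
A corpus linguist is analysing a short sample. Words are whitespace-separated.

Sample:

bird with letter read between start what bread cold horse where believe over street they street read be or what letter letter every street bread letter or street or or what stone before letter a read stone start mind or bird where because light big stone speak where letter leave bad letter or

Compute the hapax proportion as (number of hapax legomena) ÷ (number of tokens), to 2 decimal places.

Frequencies: letter:7, or:6, street:4, read:3, what:3, where:3, stone:3, bird:2, start:2, bread:2, with:1, between:1, cold:1, horse:1, believe:1, over:1, they:1, be:1, every:1, before:1, … (8 more, each freq 1)
Hapax count = 18; token count = 53.
Ratio = 18 / 53 = 0.34

0.34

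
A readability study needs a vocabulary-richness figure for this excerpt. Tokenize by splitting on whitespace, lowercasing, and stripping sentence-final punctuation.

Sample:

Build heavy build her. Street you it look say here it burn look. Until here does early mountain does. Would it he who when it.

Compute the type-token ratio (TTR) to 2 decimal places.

0.72

N = 25 tokens, V = 18 types.
TTR = V / N = 18 / 25 = 0.72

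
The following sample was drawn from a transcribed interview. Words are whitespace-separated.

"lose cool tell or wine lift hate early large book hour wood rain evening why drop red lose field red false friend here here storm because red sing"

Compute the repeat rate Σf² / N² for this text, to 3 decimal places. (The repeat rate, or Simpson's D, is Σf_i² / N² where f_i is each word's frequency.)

0.048

Frequencies: red:3, lose:2, here:2, cool:1, tell:1, or:1, wine:1, lift:1, hate:1, early:1, large:1, book:1, hour:1, wood:1, rain:1, evening:1, why:1, drop:1, field:1, false:1, … (4 more, each freq 1)
Σf² = 38; N² = 784
Repeat rate = 38 / 784 = 0.048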